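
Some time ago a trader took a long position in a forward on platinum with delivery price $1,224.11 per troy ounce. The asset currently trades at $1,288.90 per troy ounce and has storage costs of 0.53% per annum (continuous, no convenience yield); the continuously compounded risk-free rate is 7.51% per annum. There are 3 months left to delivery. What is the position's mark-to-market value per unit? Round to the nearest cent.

$89.27 per troy ounce

Current fair forward for the remaining 3 months: F = S·e^((r + u)·T), (r + u) = 0.0751 + 0.0053 = 0.0804
F = 1288.90 · e^(0.0804 × 3/12) = 1288.90 × 1.02030337 = 1315.0690
Value of long forward = (F − K)·e^(−rT) = (1315.0690 − 1224.11) · e^(−0.0751·3/12)
= 90.9590 × 0.98140015 = 89.27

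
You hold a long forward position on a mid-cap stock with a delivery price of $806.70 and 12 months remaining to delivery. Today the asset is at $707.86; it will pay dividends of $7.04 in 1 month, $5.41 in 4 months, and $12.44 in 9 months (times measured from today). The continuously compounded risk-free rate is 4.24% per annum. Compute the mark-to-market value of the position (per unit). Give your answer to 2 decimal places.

-$89.75

PV(remaining dividends) I = 7.04·e^(−0.0424·1/12) + 5.41·e^(−0.0424·4/12) + 12.44·e^(−0.0424·9/12) = 24.3999
Current forward F = (S − I)·e^(rT) = (707.86 − 24.3999)·e^(0.0424·12/12) = 683.4601 × 1.043312 = 713.0621
Value (long) = (F − K)·e^(−rT) = (713.0621 − 806.70) × 0.958486 = -89.7506
Value = -$89.75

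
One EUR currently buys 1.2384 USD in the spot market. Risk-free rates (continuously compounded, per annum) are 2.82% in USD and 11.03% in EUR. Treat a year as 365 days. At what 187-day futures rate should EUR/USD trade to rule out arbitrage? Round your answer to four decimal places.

1.1874

F = S·e^((r_USD − r_EUR)T) = 1.2384 · e^((0.0282 − 0.1103) × 187/365)
= 1.2384 · e^-0.042062 = 1.2384 × 0.958810
F = 1.1874 USD per EUR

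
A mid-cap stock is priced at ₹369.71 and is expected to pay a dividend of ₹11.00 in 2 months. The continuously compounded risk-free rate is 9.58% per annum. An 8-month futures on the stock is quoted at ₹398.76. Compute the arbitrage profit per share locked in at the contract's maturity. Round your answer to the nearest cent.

₹16.21 per share

PV(dividends) I = 11.00·e^(−0.0958·2/12) = 10.8258
Fair futures F* = (S − I)·e^(rT) = (369.71 − 10.8258)·e^0.063867 = 358.8842 × 1.065951 = 382.5530
Market ₹398.76 > fair 382.5530: forward overpriced → cash-and-carry (borrow at r, buy the stock and collect the dividends, short the forward).
Profit at T = |F_mkt − F*| = |398.76 − 382.5530| = ₹16.21 per share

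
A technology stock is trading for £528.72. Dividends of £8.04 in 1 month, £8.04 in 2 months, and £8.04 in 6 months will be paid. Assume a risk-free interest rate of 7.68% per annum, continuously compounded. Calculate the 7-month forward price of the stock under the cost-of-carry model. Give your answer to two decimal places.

£528.20

PV(dividends) I = 8.04·e^(−0.0768·1/12) + 8.04·e^(−0.0768·2/12) + 8.04·e^(−0.0768·6/12)
I = 7.9887 + 7.9377 + 7.7371 = 23.6635
F = (S − I)·e^(rT) = (528.72 − 23.6635) · e^(0.0768·7/12)
= 505.0565 · e^0.044800 = 505.0565 × 1.045819 = £528.20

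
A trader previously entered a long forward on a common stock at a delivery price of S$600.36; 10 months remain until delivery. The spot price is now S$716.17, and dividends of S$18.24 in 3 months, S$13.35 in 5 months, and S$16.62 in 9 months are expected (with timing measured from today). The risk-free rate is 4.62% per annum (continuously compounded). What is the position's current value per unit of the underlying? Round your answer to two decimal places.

PV(remaining dividends) I = 18.24·e^(−0.0462·3/12) + 13.35·e^(−0.0462·5/12) + 16.62·e^(−0.0462·9/12) = 47.1800
Current forward F = (S − I)·e^(rT) = (716.17 − 47.1800)·e^(0.0462·10/12) = 668.9900 × 1.039251 = 695.2485
Value (long) = (F − K)·e^(−rT) = (695.2485 − 600.36) × 0.962232 = 91.3048
Value = S$91.30

S$91.30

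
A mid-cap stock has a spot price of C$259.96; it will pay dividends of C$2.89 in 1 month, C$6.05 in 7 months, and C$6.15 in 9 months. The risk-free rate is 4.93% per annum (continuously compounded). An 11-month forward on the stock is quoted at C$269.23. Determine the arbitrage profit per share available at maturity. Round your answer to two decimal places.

C$12.61 per share

PV(dividends) I = 2.89·e^(−0.0493·1/12) + 6.05·e^(−0.0493·7/12) + 6.15·e^(−0.0493·9/12) = 14.6834
Fair forward F* = (S − I)·e^(rT) = (259.96 − 14.6834)·e^0.045192 = 245.2766 × 1.046229 = 256.6155
Market C$269.23 > fair 256.6155: forward overpriced → cash-and-carry (borrow at r, buy the stock and collect the dividends, short the forward).
Profit at T = |F_mkt − F*| = |269.23 − 256.6155| = C$12.61 per share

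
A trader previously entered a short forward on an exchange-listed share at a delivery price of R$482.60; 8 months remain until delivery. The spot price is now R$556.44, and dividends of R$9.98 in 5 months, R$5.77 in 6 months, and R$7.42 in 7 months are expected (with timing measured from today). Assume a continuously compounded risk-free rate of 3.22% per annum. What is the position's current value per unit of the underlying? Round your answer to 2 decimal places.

PV(remaining dividends) I = 9.98·e^(−0.0322·5/12) + 5.77·e^(−0.0322·6/12) + 7.42·e^(−0.0322·7/12) = 22.8068
Current forward F = (S − I)·e^(rT) = (556.44 − 22.8068)·e^(0.0322·8/12) = 533.6332 × 1.021699 = 545.2125
Value (long) = (F − K)·e^(−rT) = (545.2125 − 482.60) × 0.978762 = 61.2827
Short position value = −(long value) = -R$61.28

-R$61.28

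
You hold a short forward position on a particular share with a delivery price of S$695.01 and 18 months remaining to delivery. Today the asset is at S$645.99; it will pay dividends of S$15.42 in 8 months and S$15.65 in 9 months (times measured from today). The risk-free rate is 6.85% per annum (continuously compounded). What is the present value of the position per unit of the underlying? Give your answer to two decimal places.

PV(remaining dividends) I = 15.42·e^(−0.0685·8/12) + 15.65·e^(−0.0685·9/12) = 29.5979
Current forward F = (S − I)·e^(rT) = (645.99 − 29.5979)·e^(0.0685·18/12) = 616.3921 × 1.108214 = 683.0944
Value (long) = (F − K)·e^(−rT) = (683.0944 − 695.01) × 0.902353 = -10.7521
Short position value = −(long value) = S$10.75

S$10.75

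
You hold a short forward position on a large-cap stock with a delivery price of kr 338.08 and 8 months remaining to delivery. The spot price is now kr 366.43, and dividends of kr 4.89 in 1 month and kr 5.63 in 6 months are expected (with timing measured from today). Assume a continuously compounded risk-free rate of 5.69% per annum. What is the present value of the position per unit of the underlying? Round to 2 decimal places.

-kr 30.60

PV(remaining dividends) I = 4.89·e^(−0.0569·1/12) + 5.63·e^(−0.0569·6/12) = 10.3390
Current forward F = (S − I)·e^(rT) = (366.43 − 10.3390)·e^(0.0569·8/12) = 356.0910 × 1.038662 = 369.8582
Value (long) = (F − K)·e^(−rT) = (369.8582 − 338.08) × 0.962777 = 30.5953
Short position value = −(long value) = -kr 30.60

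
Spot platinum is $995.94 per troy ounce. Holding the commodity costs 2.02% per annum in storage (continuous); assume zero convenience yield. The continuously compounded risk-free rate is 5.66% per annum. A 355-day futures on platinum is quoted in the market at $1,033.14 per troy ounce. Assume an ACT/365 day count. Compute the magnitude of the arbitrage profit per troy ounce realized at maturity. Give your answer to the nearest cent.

$40.04 per troy ounce

Fair futures: F* = S·e^(carry·T), with carry = (r + u) = 0.0566 + 0.0202 = 0.0768
F* = 995.94 · e^(0.0768 × 355/365) = 995.94 · e^0.074696 = 995.94 × 1.077557 = $1073.1821
Market $1033.14 < fair $1073.1821: forward underpriced → reverse cash-and-carry (short spot, go long the forward).
At maturity, profit = |F_mkt − F*| = |1033.14 − 1073.1821| = $40.04 per troy ounce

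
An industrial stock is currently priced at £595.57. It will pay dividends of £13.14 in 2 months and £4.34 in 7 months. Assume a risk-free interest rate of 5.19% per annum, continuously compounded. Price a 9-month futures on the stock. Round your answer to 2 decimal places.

PV(dividends) I = 13.14·e^(−0.0519·2/12) + 4.34·e^(−0.0519·7/12)
I = 13.0268 + 4.2106 = 17.2374
F = (S − I)·e^(rT) = (595.57 − 17.2374) · e^(0.0519·9/12)
= 578.3326 · e^0.038925 = 578.3326 × 1.039693 = £601.29

£601.29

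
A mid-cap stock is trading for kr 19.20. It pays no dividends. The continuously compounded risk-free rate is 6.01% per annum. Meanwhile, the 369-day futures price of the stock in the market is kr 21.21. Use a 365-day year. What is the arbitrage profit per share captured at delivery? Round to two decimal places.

Fair futures: F* = S·e^(carry·T), with carry = r = 0.0601
F* = 19.20 · e^(0.0601 × 369/365) = 19.20 · e^0.060759 = 19.20 × 1.062643 = kr 20.4027
Market kr 21.21 > fair kr 20.4027: forward overpriced → cash-and-carry (buy spot, short the forward).
At maturity, profit = |F_mkt − F*| = |21.21 − 20.4027| = kr 0.81 per share

kr 0.81 per share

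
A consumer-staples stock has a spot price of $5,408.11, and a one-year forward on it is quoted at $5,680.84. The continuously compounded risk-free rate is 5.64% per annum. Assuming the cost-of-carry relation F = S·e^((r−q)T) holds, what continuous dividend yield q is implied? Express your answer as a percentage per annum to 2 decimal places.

From F = S·e^((r−q)T): (r − q) = ln(F/S)/T
ln(5680.84/5408.11) = ln(1.050430) = 0.049200
(r − q) = 0.049200 / (12/12) = 0.049200
q = r − ln(F/S)/T = 0.0564 − 0.049200 = 0.007200
q = 0.72%

0.72%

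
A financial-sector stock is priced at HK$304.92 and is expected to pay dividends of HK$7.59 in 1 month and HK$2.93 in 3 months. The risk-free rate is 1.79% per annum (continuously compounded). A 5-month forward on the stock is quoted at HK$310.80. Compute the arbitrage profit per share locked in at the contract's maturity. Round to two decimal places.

HK$14.17 per share

PV(dividends) I = 7.59·e^(−0.0179·1/12) + 2.93·e^(−0.0179·3/12) = 10.4956
Fair forward F* = (S − I)·e^(rT) = (304.92 − 10.4956)·e^0.007458 = 294.4244 × 1.007486 = 296.6285
Market HK$310.80 > fair 296.6285: forward overpriced → cash-and-carry (borrow at r, buy the stock and collect the dividends, short the forward).
Profit at T = |F_mkt − F*| = |310.80 − 296.6285| = HK$14.17 per share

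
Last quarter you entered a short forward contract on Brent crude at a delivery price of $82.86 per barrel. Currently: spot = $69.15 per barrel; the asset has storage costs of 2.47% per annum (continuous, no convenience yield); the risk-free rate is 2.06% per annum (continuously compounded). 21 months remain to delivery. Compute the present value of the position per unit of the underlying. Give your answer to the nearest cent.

$7.72 per barrel

Current fair forward for the remaining 21 months: F = S·e^((r + u)·T), (r + u) = 0.0206 + 0.0247 = 0.0453
F = 69.15 · e^(0.0453 × 21/12) = 69.15 × 1.082502 = 74.8550
Value of long forward = (F − K)·e^(−rT) = (74.8550 − 82.86) · e^(−0.0206·21/12)
= -8.0050 × 0.964592 = -7.72
Short position value = −(long value) = $7.72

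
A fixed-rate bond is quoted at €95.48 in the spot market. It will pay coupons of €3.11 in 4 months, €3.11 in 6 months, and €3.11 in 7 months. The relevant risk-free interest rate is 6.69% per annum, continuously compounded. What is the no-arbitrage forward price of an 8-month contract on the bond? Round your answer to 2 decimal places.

€90.38

PV(coupons) I = 3.11·e^(−0.0669·4/12) + 3.11·e^(−0.0669·6/12) + 3.11·e^(−0.0669·7/12)
I = 3.0414 + 3.0077 + 2.9910 = 9.0401
F = (S − I)·e^(rT) = (95.48 − 9.0401) · e^(0.0669·8/12)
= 86.4399 · e^0.044600 = 86.4399 × 1.045610 = €90.38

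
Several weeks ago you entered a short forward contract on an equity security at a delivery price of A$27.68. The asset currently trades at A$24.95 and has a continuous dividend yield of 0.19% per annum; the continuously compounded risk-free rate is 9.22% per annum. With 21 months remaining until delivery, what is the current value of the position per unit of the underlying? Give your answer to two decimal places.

Current fair forward for the remaining 21 months: F = S·e^((r − q)·T), (r − q) = 0.0922 − 0.0019 = 0.0903
F = 24.95 · e^(0.0903 × 21/12) = 24.95 × 1.171195 = 29.2213
Value of long forward = (F − K)·e^(−rT) = (29.2213 − 27.68) · e^(−0.0922·21/12)
= 1.5413 × 0.850994 = 1.31
Short position value = −(long value) = -A$1.31

-A$1.31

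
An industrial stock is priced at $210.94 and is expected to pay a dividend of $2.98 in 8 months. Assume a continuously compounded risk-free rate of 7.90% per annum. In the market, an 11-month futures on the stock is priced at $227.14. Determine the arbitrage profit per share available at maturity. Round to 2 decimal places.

$3.40 per share

PV(dividends) I = 2.98·e^(−0.0790·8/12) = 2.8271
Fair futures F* = (S − I)·e^(rT) = (210.94 − 2.8271)·e^0.072417 = 208.1129 × 1.075104 = 223.7430
Market $227.14 > fair 223.7430: forward overpriced → cash-and-carry (borrow at r, buy the stock and collect the dividends, short the forward).
Profit at T = |F_mkt − F*| = |227.14 − 223.7430| = $3.40 per share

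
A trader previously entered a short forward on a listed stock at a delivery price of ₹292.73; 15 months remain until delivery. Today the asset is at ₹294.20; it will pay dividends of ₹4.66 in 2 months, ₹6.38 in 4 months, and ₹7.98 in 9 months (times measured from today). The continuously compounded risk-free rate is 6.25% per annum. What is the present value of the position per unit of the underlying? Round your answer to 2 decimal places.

-₹4.99

PV(remaining dividends) I = 4.66·e^(−0.0625·2/12) + 6.38·e^(−0.0625·4/12) + 7.98·e^(−0.0625·9/12) = 18.4747
Current forward F = (S − I)·e^(rT) = (294.20 − 18.4747)·e^(0.0625·15/12) = 275.7253 × 1.081258 = 298.1302
Value (long) = (F − K)·e^(−rT) = (298.1302 − 292.73) × 0.924849 = 4.9944
Short position value = −(long value) = -₹4.99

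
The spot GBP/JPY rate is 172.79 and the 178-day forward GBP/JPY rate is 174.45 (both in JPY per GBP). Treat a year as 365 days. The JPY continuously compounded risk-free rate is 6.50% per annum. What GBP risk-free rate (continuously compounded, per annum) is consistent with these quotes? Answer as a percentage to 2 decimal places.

F = S·e^((r_JPY − r_GBP)T) ⇒ r_GBP = r_JPY − ln(F/S)/T
ln(174.45/172.79) = 0.009561; /(178/365) = 0.019605
r_GBP = 0.0650 − 0.019605 = 0.045395
r_GBP = 4.54%

4.54%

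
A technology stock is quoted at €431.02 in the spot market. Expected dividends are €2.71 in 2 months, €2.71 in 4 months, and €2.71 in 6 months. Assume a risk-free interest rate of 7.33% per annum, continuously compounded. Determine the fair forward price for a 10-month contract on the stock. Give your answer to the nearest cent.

€449.73

PV(dividends) I = 2.71·e^(−0.0733·2/12) + 2.71·e^(−0.0733·4/12) + 2.71·e^(−0.0733·6/12)
I = 2.6771 + 2.6446 + 2.6125 = 7.9342
F = (S − I)·e^(rT) = (431.02 − 7.9342) · e^(0.0733·10/12)
= 423.0858 · e^0.061083 = 423.0858 × 1.062987 = €449.73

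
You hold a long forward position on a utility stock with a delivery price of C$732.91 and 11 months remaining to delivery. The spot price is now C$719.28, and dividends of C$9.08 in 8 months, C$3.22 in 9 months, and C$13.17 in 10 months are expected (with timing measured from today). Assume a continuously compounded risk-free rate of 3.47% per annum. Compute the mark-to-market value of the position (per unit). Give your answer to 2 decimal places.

-C$15.49

PV(remaining dividends) I = 9.08·e^(−0.0347·8/12) + 3.22·e^(−0.0347·9/12) + 13.17·e^(−0.0347·10/12) = 24.8043
Current forward F = (S − I)·e^(rT) = (719.28 − 24.8043)·e^(0.0347·11/12) = 694.4757 × 1.032320 = 716.9212
Value (long) = (F − K)·e^(−rT) = (716.9212 − 732.91) × 0.968692 = -15.4882
Value = -C$15.49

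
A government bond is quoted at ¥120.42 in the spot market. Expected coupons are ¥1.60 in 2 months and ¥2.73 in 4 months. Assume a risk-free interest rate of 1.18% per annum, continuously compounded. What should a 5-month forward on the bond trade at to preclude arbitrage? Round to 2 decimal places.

¥116.68

PV(coupons) I = 1.60·e^(−0.0118·2/12) + 2.73·e^(−0.0118·4/12)
I = 1.5969 + 2.7193 = 4.3162
F = (S − I)·e^(rT) = (120.42 − 4.3162) · e^(0.0118·5/12)
= 116.1038 · e^0.004917 = 116.1038 × 1.004929 = ¥116.68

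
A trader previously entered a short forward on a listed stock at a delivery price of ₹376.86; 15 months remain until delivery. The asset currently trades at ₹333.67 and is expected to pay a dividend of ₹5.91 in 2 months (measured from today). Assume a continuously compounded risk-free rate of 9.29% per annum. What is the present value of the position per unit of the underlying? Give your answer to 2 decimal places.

PV(remaining dividends) I = 5.91·e^(−0.0929·2/12) = 5.8192
Current forward F = (S − I)·e^(rT) = (333.67 − 5.8192)·e^(0.0929·15/12) = 327.8508 × 1.123136 = 368.2210
Value (long) = (F − K)·e^(−rT) = (368.2210 − 376.86) × 0.890364 = -7.6919
Short position value = −(long value) = ₹7.69

₹7.69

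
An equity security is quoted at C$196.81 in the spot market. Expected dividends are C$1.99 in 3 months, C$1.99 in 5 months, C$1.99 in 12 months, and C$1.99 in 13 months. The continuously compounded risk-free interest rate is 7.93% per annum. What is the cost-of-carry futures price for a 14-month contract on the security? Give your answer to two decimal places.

PV(dividends) I = 1.99·e^(−0.0793·3/12) + 1.99·e^(−0.0793·5/12) + 1.99·e^(−0.0793·12/12) + 1.99·e^(−0.0793·13/12)
I = 1.9509 + 1.9253 + 1.8383 + 1.8262 = 7.5407
F = (S − I)·e^(rT) = (196.81 − 7.5407) · e^(0.0793·14/12)
= 189.2693 · e^0.092517 = 189.2693 × 1.096932 = C$207.62

C$207.62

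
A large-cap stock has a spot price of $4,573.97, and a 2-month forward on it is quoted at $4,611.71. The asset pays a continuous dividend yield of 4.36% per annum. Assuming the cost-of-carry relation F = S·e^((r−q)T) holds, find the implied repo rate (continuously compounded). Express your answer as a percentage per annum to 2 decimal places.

9.29%

From F = S·e^((r−q)T): (r − q) = ln(F/S)/T
ln(4611.71/4573.97) = ln(1.008251) = 0.008217
(r − q) = 0.008217 / (2/12) = 0.049302
r = ln(F/S)/T + q = 0.049302 + 0.0436 = 0.092902
r = 9.29%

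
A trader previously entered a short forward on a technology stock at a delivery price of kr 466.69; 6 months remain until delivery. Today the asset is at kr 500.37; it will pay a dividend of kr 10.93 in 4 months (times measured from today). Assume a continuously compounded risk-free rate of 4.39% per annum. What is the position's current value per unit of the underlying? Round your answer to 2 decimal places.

-kr 33.04

PV(remaining dividends) I = 10.93·e^(−0.0439·4/12) = 10.7712
Current forward F = (S − I)·e^(rT) = (500.37 − 10.7712)·e^(0.0439·6/12) = 489.5988 × 1.022193 = 500.4645
Value (long) = (F − K)·e^(−rT) = (500.4645 − 466.69) × 0.978289 = 33.0412
Short position value = −(long value) = -kr 33.04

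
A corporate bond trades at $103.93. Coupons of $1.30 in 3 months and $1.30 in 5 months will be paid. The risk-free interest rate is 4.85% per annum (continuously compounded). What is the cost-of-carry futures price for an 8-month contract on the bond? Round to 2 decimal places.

$104.70

PV(coupons) I = 1.30·e^(−0.0485·3/12) + 1.30·e^(−0.0485·5/12)
I = 1.2843 + 1.2740 = 2.5583
F = (S − I)·e^(rT) = (103.93 − 2.5583) · e^(0.0485·8/12)
= 101.3717 · e^0.032333 = 101.3717 × 1.032861 = $104.70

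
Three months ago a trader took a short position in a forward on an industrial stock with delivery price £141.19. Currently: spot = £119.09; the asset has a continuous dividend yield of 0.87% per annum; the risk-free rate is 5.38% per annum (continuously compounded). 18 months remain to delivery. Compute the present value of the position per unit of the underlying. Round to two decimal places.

Current fair forward for the remaining 18 months: F = S·e^((r − q)·T), (r − q) = 0.0538 − 0.0087 = 0.0451
F = 119.09 · e^(0.0451 × 18/12) = 119.09 × 1.069991 = 127.4252
Value of long forward = (F − K)·e^(−rT) = (127.4252 − 141.19) · e^(−0.0538·18/12)
= -13.7648 × 0.922470 = -12.70
Short position value = −(long value) = £12.70

£12.70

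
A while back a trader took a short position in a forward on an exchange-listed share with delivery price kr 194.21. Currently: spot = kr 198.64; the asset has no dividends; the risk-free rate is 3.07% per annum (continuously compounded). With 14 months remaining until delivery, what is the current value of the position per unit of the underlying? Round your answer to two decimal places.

-kr 11.26

Current fair forward for the remaining 14 months: F = S·e^(r·T), r = 0.0307
F = 198.64 · e^(0.0307 × 14/12) = 198.64 × 1.036466 = 205.8836
Value of long forward = (F − K)·e^(−rT) = (205.8836 − 194.21) · e^(−0.0307·14/12)
= 11.6736 × 0.964817 = 11.26
Short position value = −(long value) = -kr 11.26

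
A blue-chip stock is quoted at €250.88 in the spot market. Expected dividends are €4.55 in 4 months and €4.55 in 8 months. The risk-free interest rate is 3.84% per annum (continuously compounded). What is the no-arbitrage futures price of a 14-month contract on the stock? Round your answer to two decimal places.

PV(dividends) I = 4.55·e^(−0.0384·4/12) + 4.55·e^(−0.0384·8/12)
I = 4.4921 + 4.4350 = 8.9271
F = (S − I)·e^(rT) = (250.88 − 8.9271) · e^(0.0384·14/12)
= 241.9529 · e^0.044800 = 241.9529 × 1.045819 = €253.04

€253.04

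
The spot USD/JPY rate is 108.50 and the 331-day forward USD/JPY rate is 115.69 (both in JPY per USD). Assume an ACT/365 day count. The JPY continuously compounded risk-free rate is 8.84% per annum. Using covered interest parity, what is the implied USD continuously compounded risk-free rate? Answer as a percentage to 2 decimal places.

1.76%

F = S·e^((r_JPY − r_USD)T) ⇒ r_USD = r_JPY − ln(F/S)/T
ln(115.69/108.50) = 0.064164; /(331/365) = 0.070755
r_USD = 0.0884 − 0.070755 = 0.017645
r_USD = 1.76%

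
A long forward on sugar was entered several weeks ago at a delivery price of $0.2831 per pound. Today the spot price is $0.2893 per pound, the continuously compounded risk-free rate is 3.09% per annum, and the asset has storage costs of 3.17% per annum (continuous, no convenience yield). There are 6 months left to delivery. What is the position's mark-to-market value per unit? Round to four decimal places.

$0.0152 per pound

Current fair forward for the remaining 6 months: F = S·e^((r + u)·T), (r + u) = 0.0309 + 0.0317 = 0.0626
F = 0.2893 · e^(0.0626 × 6/12) = 0.2893 × 1.031795 = 0.2985
Value of long forward = (F − K)·e^(−rT) = (0.2985 − 0.2831) · e^(−0.0309·6/12)
= 0.0154 × 0.984669 = 0.0152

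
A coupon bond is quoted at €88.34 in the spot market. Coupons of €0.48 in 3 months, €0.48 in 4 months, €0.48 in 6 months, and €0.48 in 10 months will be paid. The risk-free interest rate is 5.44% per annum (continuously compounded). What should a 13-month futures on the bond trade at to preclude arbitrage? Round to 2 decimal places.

PV(coupons) I = 0.48·e^(−0.0544·3/12) + 0.48·e^(−0.0544·4/12) + 0.48·e^(−0.0544·6/12) + 0.48·e^(−0.0544·10/12)
I = 0.4735 + 0.4714 + 0.4671 + 0.4587 = 1.8707
F = (S − I)·e^(rT) = (88.34 − 1.8707) · e^(0.0544·13/12)
= 86.4693 · e^0.058933 = 86.4693 × 1.060704 = €91.72

€91.72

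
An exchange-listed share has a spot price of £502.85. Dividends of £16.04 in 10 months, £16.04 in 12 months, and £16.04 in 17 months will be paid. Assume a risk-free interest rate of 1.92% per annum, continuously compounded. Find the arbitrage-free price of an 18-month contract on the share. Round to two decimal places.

PV(dividends) I = 16.04·e^(−0.0192·10/12) + 16.04·e^(−0.0192·12/12) + 16.04·e^(−0.0192·17/12)
I = 15.7854 + 15.7350 + 15.6096 = 47.1300
F = (S − I)·e^(rT) = (502.85 − 47.1300) · e^(0.0192·18/12)
= 455.7200 · e^0.028800 = 455.7200 × 1.029219 = £469.04

£469.04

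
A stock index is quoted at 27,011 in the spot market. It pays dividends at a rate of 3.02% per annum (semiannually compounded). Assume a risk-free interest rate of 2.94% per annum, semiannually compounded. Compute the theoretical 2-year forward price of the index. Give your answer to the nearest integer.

F = S · (1+r/2)^(2T) / (1+q/2)^(2T)
= 27011 × 1.060109 / 1.061782 = 27011 × 0.998424
F = 26,968

26,968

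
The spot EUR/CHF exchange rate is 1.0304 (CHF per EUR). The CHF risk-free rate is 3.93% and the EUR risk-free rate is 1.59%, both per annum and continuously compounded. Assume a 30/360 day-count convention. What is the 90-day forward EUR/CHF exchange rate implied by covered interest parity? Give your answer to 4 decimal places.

1.0364

F = S·e^((r_CHF − r_EUR)T) = 1.0304 · e^((0.0393 − 0.0159) × 90/360)
= 1.0304 · e^0.005850 = 1.0304 × 1.005867
F = 1.0364 CHF per EUR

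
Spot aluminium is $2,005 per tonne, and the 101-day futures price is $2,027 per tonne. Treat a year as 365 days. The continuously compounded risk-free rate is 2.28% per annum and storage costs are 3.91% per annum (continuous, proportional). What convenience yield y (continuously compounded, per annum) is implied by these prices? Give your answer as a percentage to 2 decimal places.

2.25%

F = S·e^((r+u−y)T) ⇒ (r+u−y) = ln(F/S)/T
ln(2027/2005) = 0.010913; /T ⇒ 0.039438
y = r + u − ln(F/S)/T = 0.0228 + 0.0391 − 0.039438 = 0.022462
y = 2.25%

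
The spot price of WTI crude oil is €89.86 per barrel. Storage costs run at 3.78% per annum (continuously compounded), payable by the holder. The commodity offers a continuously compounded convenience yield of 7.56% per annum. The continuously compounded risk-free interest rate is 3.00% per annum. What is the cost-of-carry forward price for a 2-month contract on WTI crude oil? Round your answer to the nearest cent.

€89.74 per barrel

Net carry = r + u − y = 0.0300 + 0.0378 − 0.0756 = -0.0078
F = S·e^((r+u−y)T) = 89.86 · e^(-0.0078 × 2/12) = 89.86 · e^-0.001300
= 89.86 × 0.998701 = €89.74 per barrel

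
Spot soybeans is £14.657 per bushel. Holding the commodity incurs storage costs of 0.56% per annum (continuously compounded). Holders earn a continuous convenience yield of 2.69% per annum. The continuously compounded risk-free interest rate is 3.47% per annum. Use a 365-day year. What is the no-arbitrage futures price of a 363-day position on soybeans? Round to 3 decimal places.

Net carry = r + u − y = 0.0347 + 0.0056 − 0.0269 = 0.0134
F = S·e^((r+u−y)T) = 14.657 · e^(0.0134 × 363/365) = 14.657 · e^0.013327
= 14.657 × 1.013416 = £14.854 per bushel

£14.854 per bushel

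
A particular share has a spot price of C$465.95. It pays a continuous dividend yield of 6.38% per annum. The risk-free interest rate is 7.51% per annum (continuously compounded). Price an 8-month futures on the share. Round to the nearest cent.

F = S·e^((r − q)T) = 465.95 · e^((0.0751 − 0.0638) × 8/12)
= 465.95 · e^0.007533 = 465.95 × 1.007561
F = C$469.47

C$469.47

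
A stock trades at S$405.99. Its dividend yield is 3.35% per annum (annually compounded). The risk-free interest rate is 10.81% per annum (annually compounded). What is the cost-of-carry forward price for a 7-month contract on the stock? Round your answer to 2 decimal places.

F = S · (1+r)^T / (1+q)^T
= 405.99 × 1.061706 / 1.019407 = 405.99 × 1.041494
F = S$422.84

S$422.84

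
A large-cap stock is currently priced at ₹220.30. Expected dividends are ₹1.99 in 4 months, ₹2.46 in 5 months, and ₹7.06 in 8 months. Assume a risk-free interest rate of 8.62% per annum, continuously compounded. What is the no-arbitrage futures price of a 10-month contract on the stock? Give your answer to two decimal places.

₹224.92

PV(dividends) I = 1.99·e^(−0.0862·4/12) + 2.46·e^(−0.0862·5/12) + 7.06·e^(−0.0862·8/12)
I = 1.9336 + 2.3732 + 6.6657 = 10.9725
F = (S − I)·e^(rT) = (220.30 − 10.9725) · e^(0.0862·10/12)
= 209.3275 · e^0.071833 = 209.3275 × 1.074476 = ₹224.92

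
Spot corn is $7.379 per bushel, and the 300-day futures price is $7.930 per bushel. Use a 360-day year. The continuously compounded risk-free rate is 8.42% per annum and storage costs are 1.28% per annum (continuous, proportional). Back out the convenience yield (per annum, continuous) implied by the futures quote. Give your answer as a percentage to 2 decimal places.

1.06%

F = S·e^((r+u−y)T) ⇒ (r+u−y) = ln(F/S)/T
ln(7.930/7.379) = 0.072015; /T ⇒ 0.086418
y = r + u − ln(F/S)/T = 0.0842 + 0.0128 − 0.086418 = 0.010582
y = 1.06%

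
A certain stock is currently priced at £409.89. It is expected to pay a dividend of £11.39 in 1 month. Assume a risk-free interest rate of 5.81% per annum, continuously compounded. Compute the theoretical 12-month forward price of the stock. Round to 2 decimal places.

PV(dividends) I = 11.39·e^(−0.0581·1/12)
I = 11.3350
F = (S − I)·e^(rT) = (409.89 − 11.3350) · e^(0.0581·12/12)
= 398.5550 · e^0.058100 = 398.5550 × 1.059821 = £422.40

£422.40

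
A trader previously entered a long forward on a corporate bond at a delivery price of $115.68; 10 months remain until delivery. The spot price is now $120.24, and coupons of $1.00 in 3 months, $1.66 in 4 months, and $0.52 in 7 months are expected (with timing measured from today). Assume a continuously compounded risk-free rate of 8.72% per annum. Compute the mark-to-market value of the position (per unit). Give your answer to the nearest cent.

PV(remaining coupons) I = 1.00·e^(−0.0872·3/12) + 1.66·e^(−0.0872·4/12) + 0.52·e^(−0.0872·7/12) = 3.0851
Current forward F = (S − I)·e^(rT) = (120.24 − 3.0851)·e^(0.0872·10/12) = 117.1549 × 1.075372 = 125.9851
Value (long) = (F − K)·e^(−rT) = (125.9851 − 115.68) × 0.929911 = 9.5828
Value = $9.58

$9.58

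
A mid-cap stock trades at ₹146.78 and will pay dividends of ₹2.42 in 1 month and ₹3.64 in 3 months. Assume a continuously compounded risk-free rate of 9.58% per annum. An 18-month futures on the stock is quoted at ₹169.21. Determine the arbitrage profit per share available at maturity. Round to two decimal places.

₹6.62 per share

PV(dividends) I = 2.42·e^(−0.0958·1/12) + 3.64·e^(−0.0958·3/12) = 5.9546
Fair futures F* = (S − I)·e^(rT) = (146.78 − 5.9546)·e^0.143700 = 140.8254 × 1.154538 = 162.5883
Market ₹169.21 > fair 162.5883: forward overpriced → cash-and-carry (borrow at r, buy the stock and collect the dividends, short the forward).
Profit at T = |F_mkt − F*| = |169.21 − 162.5883| = ₹6.62 per share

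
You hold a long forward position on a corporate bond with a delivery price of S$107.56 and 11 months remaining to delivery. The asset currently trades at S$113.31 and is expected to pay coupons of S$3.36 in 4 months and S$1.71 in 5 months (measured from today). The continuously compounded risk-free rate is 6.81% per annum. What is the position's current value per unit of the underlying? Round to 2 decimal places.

PV(remaining coupons) I = 3.36·e^(−0.0681·4/12) + 1.71·e^(−0.0681·5/12) = 4.9467
Current forward F = (S − I)·e^(rT) = (113.31 − 4.9467)·e^(0.0681·11/12) = 108.3633 × 1.064415 = 115.3435
Value (long) = (F − K)·e^(−rT) = (115.3435 − 107.56) × 0.939484 = 7.3125
Value = S$7.31

S$7.31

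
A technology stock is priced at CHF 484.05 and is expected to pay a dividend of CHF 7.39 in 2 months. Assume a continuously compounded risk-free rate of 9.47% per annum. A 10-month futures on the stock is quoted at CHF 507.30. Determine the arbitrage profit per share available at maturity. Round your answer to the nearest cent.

PV(dividends) I = 7.39·e^(−0.0947·2/12) = 7.2743
Fair futures F* = (S − I)·e^(rT) = (484.05 − 7.2743)·e^0.078917 = 476.7757 × 1.082115 = 515.9261
Market CHF 507.30 < fair 515.9261: forward underpriced → reverse cash-and-carry (short the stock, invest proceeds at r, pay the dividends, go long the forward).
Profit at T = |F_mkt − F*| = |507.30 − 515.9261| = CHF 8.63 per share

CHF 8.63 per share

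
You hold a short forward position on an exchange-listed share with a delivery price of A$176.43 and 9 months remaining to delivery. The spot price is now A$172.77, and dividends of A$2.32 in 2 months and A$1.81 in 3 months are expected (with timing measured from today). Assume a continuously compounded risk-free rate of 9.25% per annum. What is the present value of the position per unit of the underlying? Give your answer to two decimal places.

-A$4.11

PV(remaining dividends) I = 2.32·e^(−0.0925·2/12) + 1.81·e^(−0.0925·3/12) = 4.0531
Current forward F = (S − I)·e^(rT) = (172.77 − 4.0531)·e^(0.0925·9/12) = 168.7169 × 1.071838 = 180.8372
Value (long) = (F − K)·e^(−rT) = (180.8372 − 176.43) × 0.932977 = 4.1118
Short position value = −(long value) = -A$4.11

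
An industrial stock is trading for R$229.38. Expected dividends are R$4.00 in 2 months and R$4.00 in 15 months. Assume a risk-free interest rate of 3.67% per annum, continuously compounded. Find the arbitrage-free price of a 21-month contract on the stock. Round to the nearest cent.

R$236.28

PV(dividends) I = 4.00·e^(−0.0367·2/12) + 4.00·e^(−0.0367·15/12)
I = 3.9756 + 3.8206 = 7.7962
F = (S − I)·e^(rT) = (229.38 − 7.7962) · e^(0.0367·21/12)
= 221.5838 · e^0.064225 = 221.5838 × 1.066332 = R$236.28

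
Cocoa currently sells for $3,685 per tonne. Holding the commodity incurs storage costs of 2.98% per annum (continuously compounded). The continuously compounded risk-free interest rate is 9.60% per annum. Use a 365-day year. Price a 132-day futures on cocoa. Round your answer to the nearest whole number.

Net carry = r + u − y = 0.0960 + 0.0298 − 0.0000 = 0.1258
F = S·e^((r+u−y)T) = 3685 · e^(0.1258 × 132/365) = 3685 · e^0.045495
= 3685 × 1.046546 = $3,857 per tonne

$3,857 per tonne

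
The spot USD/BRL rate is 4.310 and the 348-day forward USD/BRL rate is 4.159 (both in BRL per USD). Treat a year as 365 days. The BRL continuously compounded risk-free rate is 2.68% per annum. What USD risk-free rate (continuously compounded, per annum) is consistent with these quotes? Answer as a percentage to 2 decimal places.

F = S·e^((r_BRL − r_USD)T) ⇒ r_USD = r_BRL − ln(F/S)/T
ln(4.159/4.310) = -0.035663; /(348/365) = -0.037405
r_USD = 0.0268 + 0.037405 = 0.064205
r_USD = 6.42%

6.42%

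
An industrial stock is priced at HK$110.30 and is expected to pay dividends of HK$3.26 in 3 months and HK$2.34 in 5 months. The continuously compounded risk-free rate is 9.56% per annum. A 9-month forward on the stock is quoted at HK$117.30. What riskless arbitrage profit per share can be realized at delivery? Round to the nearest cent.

HK$4.64 per share

PV(dividends) I = 3.26·e^(−0.0956·3/12) + 2.34·e^(−0.0956·5/12) = 5.4316
Fair forward F* = (S − I)·e^(rT) = (110.30 − 5.4316)·e^0.071700 = 104.8684 × 1.074333 = 112.6636
Market HK$117.30 > fair 112.6636: forward overpriced → cash-and-carry (borrow at r, buy the stock and collect the dividends, short the forward).
Profit at T = |F_mkt − F*| = |117.30 − 112.6636| = HK$4.64 per share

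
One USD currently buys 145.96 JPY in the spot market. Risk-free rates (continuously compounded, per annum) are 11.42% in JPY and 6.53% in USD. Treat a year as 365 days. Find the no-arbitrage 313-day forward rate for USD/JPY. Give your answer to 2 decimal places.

F = S·e^((r_JPY − r_USD)T) = 145.96 · e^((0.1142 − 0.0653) × 313/365)
= 145.96 · e^0.041933 = 145.96 × 1.042825
F = 152.21 JPY per USD

152.21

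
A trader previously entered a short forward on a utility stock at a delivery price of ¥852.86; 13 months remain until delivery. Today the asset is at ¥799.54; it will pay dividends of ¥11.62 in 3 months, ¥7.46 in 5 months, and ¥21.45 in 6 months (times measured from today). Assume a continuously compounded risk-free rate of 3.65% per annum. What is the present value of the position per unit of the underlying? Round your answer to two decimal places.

¥60.18

PV(remaining dividends) I = 11.62·e^(−0.0365·3/12) + 7.46·e^(−0.0365·5/12) + 21.45·e^(−0.0365·6/12) = 39.9239
Current forward F = (S − I)·e^(rT) = (799.54 − 39.9239)·e^(0.0365·13/12) = 759.6161 × 1.040334 = 790.2545
Value (long) = (F − K)·e^(−rT) = (790.2545 − 852.86) × 0.961230 = -60.1783
Short position value = −(long value) = ¥60.18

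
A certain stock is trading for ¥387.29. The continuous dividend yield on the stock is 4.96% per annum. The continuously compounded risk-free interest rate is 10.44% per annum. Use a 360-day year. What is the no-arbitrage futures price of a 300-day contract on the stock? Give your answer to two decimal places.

¥405.39

F = S·e^((r − q)T) = 387.29 · e^((0.1044 − 0.0496) × 300/360)
= 387.29 · e^0.045667 = 387.29 × 1.046726
F = ¥405.39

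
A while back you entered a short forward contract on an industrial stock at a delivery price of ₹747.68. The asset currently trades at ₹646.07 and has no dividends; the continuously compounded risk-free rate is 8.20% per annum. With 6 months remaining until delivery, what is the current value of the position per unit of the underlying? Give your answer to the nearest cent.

Current fair forward for the remaining 6 months: F = S·e^(r·T), r = 0.0820
F = 646.07 · e^(0.0820 × 6/12) = 646.07 × 1.041852 = 673.1093
Value of long forward = (F − K)·e^(−rT) = (673.1093 − 747.68) · e^(−0.0820·6/12)
= -74.5707 × 0.959829 = -71.58
Short position value = −(long value) = ₹71.58

₹71.58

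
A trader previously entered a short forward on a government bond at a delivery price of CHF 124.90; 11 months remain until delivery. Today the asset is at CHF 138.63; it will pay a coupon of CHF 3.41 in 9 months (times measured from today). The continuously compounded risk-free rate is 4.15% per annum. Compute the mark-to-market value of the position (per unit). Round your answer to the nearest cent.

-CHF 15.09

PV(remaining coupons) I = 3.41·e^(−0.0415·9/12) = 3.3055
Current forward F = (S − I)·e^(rT) = (138.63 − 3.3055)·e^(0.0415·11/12) = 135.3245 × 1.038775 = 140.5717
Value (long) = (F − K)·e^(−rT) = (140.5717 − 124.90) × 0.962673 = 15.0867
Short position value = −(long value) = -CHF 15.09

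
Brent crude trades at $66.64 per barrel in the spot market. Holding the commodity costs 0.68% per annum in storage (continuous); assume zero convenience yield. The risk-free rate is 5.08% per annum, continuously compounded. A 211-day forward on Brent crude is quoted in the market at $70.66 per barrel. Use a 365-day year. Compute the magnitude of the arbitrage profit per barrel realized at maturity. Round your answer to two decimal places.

$1.76 per barrel

Fair forward: F* = S·e^(carry·T), with carry = (r + u) = 0.0508 + 0.0068 = 0.0576
F* = 66.64 · e^(0.0576 × 211/365) = 66.64 · e^0.033298 = 66.64 × 1.033859 = $68.8964
Market $70.66 > fair $68.8964: forward overpriced → cash-and-carry (buy spot, short the forward).
At maturity, profit = |F_mkt − F*| = |70.66 − 68.8964| = $1.76 per barrel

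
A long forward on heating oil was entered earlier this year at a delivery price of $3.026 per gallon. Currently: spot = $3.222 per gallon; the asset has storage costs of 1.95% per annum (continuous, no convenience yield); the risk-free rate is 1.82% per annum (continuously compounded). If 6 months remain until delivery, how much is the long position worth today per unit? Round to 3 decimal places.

$0.255 per gallon

Current fair forward for the remaining 6 months: F = S·e^((r + u)·T), (r + u) = 0.0182 + 0.0195 = 0.0377
F = 3.222 · e^(0.0377 × 6/12) = 3.222 × 1.019029 = 3.2833
Value of long forward = (F − K)·e^(−rT) = (3.2833 − 3.026) · e^(−0.0182·6/12)
= 0.2573 × 0.990941 = 0.255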